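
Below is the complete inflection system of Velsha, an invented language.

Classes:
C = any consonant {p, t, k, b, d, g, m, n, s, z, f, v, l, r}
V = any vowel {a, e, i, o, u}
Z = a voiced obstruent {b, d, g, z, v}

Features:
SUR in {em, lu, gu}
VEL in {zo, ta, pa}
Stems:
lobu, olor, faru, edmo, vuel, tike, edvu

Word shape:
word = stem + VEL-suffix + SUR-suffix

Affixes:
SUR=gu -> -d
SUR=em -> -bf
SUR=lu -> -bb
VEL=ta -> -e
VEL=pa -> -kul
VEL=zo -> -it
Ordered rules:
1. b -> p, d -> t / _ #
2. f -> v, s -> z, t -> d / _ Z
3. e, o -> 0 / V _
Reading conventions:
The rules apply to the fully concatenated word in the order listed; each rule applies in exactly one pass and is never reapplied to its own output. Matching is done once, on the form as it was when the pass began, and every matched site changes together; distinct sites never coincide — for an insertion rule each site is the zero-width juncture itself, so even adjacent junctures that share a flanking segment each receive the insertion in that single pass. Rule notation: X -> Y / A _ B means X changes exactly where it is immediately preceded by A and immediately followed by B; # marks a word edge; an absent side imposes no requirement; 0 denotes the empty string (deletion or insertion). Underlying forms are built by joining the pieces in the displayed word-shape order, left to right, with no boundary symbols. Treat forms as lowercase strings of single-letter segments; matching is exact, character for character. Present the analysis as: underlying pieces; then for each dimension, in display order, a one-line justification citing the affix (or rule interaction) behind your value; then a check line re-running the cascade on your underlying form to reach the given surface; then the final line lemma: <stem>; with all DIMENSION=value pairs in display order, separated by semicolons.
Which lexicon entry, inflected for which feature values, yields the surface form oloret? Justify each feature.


underlying: olor-e-d
SUR=gu - signalled by the affix -d
VEL=ta - signalled by the affix -e
check: olored -> oloret -> oloret -> oloret
lemma: olor; SUR=gu; VEL=ta


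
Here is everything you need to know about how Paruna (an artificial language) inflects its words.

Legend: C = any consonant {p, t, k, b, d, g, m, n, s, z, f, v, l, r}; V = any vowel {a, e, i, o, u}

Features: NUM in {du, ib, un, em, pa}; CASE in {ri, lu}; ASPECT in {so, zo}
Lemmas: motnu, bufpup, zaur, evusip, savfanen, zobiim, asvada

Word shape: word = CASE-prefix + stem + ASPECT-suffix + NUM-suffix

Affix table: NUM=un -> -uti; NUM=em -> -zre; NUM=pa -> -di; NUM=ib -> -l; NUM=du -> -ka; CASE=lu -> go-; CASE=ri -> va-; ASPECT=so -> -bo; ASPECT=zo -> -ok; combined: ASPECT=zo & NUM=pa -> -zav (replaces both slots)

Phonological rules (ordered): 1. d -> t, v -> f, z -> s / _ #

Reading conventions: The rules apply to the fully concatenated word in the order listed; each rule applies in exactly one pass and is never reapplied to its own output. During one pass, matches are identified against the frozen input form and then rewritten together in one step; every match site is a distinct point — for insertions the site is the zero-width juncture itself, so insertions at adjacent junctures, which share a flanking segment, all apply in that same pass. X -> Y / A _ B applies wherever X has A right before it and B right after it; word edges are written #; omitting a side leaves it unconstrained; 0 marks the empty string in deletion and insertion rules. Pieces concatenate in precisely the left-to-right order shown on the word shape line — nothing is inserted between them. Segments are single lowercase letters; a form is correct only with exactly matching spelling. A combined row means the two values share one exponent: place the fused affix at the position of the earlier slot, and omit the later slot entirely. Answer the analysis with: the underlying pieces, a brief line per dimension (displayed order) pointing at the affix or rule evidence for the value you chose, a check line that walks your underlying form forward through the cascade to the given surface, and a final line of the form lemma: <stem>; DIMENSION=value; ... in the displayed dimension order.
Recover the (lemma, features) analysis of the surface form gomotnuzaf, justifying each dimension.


underlying: go-motnu-zav
NUM=pa - signalled by the combined affix row
CASE=lu - signalled by the affix go-
ASPECT=zo - signalled by the combined affix row
check: gomotnuzav -> gomotnuzaf
lemma: motnu; NUM=pa; CASE=lu; ASPECT=zo


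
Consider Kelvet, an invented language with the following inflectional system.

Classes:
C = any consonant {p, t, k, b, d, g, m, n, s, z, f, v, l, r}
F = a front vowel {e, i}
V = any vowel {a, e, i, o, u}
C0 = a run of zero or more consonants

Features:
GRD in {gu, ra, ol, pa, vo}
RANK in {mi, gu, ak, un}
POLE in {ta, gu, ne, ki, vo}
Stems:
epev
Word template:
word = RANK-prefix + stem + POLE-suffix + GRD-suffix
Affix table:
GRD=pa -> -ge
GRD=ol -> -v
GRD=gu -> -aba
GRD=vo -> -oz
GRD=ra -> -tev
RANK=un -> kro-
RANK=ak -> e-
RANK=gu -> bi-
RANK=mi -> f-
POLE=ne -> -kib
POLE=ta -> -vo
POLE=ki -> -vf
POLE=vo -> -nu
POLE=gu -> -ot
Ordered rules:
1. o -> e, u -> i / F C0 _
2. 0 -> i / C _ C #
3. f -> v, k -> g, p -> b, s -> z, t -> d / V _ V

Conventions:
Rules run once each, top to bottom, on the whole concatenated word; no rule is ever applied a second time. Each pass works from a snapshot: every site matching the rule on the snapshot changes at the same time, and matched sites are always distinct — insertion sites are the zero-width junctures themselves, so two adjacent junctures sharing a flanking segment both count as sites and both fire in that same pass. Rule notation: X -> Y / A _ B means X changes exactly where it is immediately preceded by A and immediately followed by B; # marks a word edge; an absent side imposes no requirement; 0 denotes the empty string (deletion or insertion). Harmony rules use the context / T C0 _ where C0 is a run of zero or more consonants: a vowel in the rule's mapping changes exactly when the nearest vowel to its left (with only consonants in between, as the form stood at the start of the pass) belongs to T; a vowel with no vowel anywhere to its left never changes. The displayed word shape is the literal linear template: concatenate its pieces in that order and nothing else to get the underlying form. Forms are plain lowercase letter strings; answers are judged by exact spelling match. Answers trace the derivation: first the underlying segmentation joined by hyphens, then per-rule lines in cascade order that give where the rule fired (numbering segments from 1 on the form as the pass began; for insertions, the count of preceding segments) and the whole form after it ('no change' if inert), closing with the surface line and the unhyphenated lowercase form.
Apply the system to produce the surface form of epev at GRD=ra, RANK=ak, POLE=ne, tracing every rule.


underlying: e-epev-kib-tev
1. o -> e, u -> i / F C0 _: no change
2. 0 -> i / C _ C #: no change
3. f -> v, k -> g, p -> b, s -> z, t -> d / V _ V: fires at position(s) 3: eebevkibtev
surface: eebevkibtev


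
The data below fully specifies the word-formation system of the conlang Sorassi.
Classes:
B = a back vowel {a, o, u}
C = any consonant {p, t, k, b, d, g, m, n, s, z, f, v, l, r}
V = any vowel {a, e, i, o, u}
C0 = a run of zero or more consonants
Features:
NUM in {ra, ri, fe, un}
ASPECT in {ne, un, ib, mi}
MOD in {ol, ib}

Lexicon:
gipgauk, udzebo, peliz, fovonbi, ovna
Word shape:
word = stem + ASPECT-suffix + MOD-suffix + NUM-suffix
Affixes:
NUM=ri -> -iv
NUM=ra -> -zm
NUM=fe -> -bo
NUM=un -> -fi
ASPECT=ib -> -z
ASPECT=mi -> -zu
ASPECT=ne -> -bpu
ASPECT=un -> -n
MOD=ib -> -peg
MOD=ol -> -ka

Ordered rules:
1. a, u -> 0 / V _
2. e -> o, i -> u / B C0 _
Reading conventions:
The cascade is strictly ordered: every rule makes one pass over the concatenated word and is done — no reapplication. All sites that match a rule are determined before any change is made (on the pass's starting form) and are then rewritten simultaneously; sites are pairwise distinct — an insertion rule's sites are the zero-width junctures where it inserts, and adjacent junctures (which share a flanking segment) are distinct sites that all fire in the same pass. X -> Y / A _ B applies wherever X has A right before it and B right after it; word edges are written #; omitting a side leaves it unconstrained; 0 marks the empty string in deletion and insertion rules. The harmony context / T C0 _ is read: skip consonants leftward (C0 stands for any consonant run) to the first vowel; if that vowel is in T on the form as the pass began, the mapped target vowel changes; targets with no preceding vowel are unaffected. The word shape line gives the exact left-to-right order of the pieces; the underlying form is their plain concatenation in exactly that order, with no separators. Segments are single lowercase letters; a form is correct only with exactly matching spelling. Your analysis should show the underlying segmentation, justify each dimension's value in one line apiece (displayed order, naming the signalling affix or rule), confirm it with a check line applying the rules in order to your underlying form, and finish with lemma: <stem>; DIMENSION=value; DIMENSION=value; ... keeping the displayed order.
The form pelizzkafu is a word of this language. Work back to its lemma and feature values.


underlying: peliz-z-ka-fi
NUM=un - signalled by the affix -fi
ASPECT=ib - signalled by the affix -z
MOD=ol - signalled by the affix -ka
check: pelizzkafi -> pelizzkafi -> pelizzkafu
lemma: peliz; NUM=un; ASPECT=ib; MOD=ol


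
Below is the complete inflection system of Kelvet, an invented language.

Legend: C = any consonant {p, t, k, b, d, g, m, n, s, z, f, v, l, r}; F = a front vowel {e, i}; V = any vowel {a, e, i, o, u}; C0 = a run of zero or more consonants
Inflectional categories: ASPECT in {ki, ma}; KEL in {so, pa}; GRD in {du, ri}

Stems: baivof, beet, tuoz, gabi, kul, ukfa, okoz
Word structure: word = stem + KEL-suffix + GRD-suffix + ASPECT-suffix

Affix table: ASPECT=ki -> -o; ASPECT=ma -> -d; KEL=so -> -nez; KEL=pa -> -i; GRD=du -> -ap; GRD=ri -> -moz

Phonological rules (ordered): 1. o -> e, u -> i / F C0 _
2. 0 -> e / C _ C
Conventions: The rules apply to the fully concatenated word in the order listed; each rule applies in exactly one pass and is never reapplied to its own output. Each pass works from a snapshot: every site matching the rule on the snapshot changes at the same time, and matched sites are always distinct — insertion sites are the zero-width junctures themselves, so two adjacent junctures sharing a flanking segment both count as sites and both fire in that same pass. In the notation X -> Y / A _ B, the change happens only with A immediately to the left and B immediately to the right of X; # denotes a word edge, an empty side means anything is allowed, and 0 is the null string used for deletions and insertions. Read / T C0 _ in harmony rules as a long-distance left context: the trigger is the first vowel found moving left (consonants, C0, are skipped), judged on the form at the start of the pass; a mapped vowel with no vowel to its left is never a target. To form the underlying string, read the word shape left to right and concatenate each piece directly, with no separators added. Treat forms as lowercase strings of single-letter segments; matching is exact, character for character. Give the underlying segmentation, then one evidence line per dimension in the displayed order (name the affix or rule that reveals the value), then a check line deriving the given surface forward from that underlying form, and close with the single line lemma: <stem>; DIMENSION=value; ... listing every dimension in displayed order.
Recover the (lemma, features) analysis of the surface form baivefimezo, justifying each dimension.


underlying: baivof-i-moz-o
ASPECT=ki - signalled by the affix -o
KEL=pa - signalled by the affix -i
GRD=ri - signalled by the affix -moz
check: baivofimozo -> baivefimezo -> baivefimezo
lemma: baivof; ASPECT=ki; KEL=pa; GRD=ri


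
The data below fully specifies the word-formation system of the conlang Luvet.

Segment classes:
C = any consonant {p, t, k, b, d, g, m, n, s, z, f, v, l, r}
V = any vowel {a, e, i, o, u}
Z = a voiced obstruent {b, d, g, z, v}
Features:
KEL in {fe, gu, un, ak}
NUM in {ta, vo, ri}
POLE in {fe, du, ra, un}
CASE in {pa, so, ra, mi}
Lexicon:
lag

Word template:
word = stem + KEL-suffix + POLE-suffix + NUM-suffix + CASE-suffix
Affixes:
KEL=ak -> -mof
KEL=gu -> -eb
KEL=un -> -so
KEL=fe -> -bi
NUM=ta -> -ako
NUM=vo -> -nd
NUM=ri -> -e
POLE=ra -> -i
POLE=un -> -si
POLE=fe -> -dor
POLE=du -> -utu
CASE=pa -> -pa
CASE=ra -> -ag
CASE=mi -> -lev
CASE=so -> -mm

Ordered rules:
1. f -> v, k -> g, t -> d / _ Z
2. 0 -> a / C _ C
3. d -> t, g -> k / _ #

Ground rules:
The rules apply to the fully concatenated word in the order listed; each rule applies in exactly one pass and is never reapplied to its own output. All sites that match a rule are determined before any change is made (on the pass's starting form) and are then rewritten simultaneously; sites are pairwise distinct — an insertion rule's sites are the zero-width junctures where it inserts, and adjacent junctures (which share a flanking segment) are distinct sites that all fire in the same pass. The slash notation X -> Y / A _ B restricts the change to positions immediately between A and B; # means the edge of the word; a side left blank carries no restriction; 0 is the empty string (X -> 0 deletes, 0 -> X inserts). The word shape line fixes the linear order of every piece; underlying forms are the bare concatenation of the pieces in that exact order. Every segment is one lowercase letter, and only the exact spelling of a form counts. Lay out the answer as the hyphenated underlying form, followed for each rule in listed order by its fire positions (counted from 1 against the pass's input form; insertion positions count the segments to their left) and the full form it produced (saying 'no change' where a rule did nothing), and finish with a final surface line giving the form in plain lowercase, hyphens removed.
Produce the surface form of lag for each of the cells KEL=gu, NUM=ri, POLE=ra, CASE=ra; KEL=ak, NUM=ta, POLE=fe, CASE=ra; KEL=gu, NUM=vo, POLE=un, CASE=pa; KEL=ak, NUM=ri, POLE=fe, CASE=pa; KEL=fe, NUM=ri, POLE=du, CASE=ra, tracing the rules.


cell KEL=gu, NUM=ri, POLE=ra, CASE=ra:
underlying: lag-eb-i-e-ag
1. f -> v, k -> g, t -> d / _ Z: no change
2. 0 -> a / C _ C: no change
3. d -> t, g -> k / _ #: fires at position(s) 9: lagebieak
surface: lagebieak

cell KEL=ak, NUM=ta, POLE=fe, CASE=ra:
underlying: lag-mof-dor-ako-ag
1. f -> v, k -> g, t -> d / _ Z: fires at position(s) 6: lagmovdorakoag
2. 0 -> a / C _ C: inserts after position(s) 3, 6: lagamovadorakoag
3. d -> t, g -> k / _ #: fires at position(s) 16: lagamovadorakoak
surface: lagamovadorakoak

cell KEL=gu, NUM=vo, POLE=un, CASE=pa:
underlying: lag-eb-si-nd-pa
1. f -> v, k -> g, t -> d / _ Z: no change
2. 0 -> a / C _ C: inserts after position(s) 5, 8, 9: lagebasinadapa
3. d -> t, g -> k / _ #: no change
surface: lagebasinadapa

cell KEL=ak, NUM=ri, POLE=fe, CASE=pa:
underlying: lag-mof-dor-e-pa
1. f -> v, k -> g, t -> d / _ Z: fires at position(s) 6: lagmovdorepa
2. 0 -> a / C _ C: inserts after position(s) 3, 6: lagamovadorepa
3. d -> t, g -> k / _ #: no change
surface: lagamovadorepa

cell KEL=fe, NUM=ri, POLE=du, CASE=ra:
underlying: lag-bi-utu-e-ag
1. f -> v, k -> g, t -> d / _ Z: no change
2. 0 -> a / C _ C: inserts after position(s) 3: lagabiutueag
3. d -> t, g -> k / _ #: fires at position(s) 12: lagabiutueak
surface: lagabiutueak


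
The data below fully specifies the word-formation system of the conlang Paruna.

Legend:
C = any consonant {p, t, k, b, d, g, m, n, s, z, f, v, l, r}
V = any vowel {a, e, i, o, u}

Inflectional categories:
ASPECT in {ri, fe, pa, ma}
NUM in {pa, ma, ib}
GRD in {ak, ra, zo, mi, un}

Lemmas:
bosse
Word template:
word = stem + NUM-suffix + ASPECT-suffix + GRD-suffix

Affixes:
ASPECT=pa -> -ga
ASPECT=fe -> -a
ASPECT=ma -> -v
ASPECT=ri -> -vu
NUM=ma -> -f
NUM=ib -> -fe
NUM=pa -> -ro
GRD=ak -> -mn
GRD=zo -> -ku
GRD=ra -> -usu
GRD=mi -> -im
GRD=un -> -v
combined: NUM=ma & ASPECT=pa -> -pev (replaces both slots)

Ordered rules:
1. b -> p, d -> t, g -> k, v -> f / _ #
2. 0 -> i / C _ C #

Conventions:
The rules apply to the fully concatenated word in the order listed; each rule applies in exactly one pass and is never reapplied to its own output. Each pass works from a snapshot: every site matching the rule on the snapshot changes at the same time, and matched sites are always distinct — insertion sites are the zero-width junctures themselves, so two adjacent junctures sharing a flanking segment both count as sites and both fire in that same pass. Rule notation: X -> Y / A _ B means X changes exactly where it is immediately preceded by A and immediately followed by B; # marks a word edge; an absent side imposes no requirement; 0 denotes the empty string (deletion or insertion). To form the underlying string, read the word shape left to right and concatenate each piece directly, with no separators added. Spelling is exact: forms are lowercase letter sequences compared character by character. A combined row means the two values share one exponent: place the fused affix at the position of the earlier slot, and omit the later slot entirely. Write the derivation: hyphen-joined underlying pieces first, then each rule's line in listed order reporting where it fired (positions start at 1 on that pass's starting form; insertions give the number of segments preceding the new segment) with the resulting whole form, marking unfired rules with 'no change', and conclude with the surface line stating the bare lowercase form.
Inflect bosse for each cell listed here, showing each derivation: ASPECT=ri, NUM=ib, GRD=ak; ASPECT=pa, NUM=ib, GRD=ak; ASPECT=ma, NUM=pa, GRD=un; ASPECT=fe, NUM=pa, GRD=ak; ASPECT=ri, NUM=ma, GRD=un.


cell ASPECT=ri, NUM=ib, GRD=ak:
underlying: bosse-fe-vu-mn
1. b -> p, d -> t, g -> k, v -> f / _ #: no change
2. 0 -> i / C _ C #: inserts after position(s) 10: bossefevumin
surface: bossefevumin

cell ASPECT=pa, NUM=ib, GRD=ak:
underlying: bosse-fe-ga-mn
1. b -> p, d -> t, g -> k, v -> f / _ #: no change
2. 0 -> i / C _ C #: inserts after position(s) 10: bossefegamin
surface: bossefegamin

cell ASPECT=ma, NUM=pa, GRD=un:
underlying: bosse-ro-v-v
1. b -> p, d -> t, g -> k, v -> f / _ #: fires at position(s) 9: bosserovf
2. 0 -> i / C _ C #: inserts after position(s) 8: bosserovif
surface: bosserovif

cell ASPECT=fe, NUM=pa, GRD=ak:
underlying: bosse-ro-a-mn
1. b -> p, d -> t, g -> k, v -> f / _ #: no change
2. 0 -> i / C _ C #: inserts after position(s) 9: bosseroamin
surface: bosseroamin

cell ASPECT=ri, NUM=ma, GRD=un:
underlying: bosse-f-vu-v
1. b -> p, d -> t, g -> k, v -> f / _ #: fires at position(s) 9: bossefvuf
2. 0 -> i / C _ C #: no change
surface: bossefvuf


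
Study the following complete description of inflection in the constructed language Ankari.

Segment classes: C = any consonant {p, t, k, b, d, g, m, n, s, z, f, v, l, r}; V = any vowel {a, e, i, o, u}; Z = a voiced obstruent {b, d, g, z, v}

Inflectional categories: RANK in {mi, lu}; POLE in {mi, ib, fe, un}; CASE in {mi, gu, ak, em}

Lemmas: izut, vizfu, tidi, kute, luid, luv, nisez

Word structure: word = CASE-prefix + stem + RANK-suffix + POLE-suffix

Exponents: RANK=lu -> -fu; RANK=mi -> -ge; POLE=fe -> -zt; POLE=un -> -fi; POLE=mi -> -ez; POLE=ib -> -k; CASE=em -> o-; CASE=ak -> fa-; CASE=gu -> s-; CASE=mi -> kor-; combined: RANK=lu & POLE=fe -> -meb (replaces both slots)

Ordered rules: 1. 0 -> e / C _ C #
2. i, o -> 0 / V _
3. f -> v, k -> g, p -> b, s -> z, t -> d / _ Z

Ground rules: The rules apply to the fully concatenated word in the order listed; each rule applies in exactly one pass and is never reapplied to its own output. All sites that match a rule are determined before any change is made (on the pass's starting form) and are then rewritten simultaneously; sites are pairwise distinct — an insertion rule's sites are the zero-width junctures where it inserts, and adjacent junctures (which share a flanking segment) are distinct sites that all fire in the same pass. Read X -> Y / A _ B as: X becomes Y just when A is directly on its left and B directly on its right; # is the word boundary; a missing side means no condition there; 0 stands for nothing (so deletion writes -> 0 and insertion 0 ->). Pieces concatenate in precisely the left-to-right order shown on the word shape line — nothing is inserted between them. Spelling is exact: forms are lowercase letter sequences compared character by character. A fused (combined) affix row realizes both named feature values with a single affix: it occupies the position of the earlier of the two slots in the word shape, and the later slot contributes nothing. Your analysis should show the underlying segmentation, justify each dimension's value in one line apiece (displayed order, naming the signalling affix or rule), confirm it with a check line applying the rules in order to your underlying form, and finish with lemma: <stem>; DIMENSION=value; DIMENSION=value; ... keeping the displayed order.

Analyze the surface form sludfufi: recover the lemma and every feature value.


underlying: s-luid-fu-fi
RANK=lu - signalled by the affix -fu
POLE=un - signalled by the affix -fi
CASE=gu - signalled by the affix s-
check: sluidfufi -> sluidfufi -> sludfufi -> sludfufi
lemma: luid; RANK=lu; POLE=un; CASE=gu


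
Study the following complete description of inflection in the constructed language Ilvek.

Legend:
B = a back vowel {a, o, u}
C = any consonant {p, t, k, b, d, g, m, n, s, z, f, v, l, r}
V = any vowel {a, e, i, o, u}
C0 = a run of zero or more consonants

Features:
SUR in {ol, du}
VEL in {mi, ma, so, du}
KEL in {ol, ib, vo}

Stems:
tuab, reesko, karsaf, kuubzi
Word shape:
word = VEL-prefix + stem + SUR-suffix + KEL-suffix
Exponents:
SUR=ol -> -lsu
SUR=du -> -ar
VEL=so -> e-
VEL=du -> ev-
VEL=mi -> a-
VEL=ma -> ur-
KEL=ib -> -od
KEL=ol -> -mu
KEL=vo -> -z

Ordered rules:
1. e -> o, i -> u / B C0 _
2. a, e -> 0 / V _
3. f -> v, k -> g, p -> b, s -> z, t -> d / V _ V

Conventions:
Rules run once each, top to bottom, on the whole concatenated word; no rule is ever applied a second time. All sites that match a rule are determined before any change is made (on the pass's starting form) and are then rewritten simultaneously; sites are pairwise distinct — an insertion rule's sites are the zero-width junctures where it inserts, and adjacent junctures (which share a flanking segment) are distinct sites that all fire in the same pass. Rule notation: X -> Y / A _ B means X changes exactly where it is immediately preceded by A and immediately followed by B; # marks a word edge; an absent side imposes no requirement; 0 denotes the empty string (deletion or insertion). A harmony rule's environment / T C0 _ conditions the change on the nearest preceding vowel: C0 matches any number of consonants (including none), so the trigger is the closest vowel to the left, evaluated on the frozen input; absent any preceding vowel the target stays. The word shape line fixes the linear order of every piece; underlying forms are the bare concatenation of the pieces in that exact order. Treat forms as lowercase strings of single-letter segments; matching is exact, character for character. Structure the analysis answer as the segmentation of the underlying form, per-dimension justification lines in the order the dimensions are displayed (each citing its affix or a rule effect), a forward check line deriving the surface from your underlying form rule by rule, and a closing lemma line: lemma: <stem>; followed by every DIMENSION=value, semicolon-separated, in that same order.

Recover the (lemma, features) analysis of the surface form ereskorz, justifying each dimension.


underlying: e-reesko-ar-z
SUR=du - signalled by the affix -ar
VEL=so - signalled by the affix e-
KEL=vo - signalled by the affix -z
check: ereeskoarz -> ereeskoarz -> ereskorz -> ereskorz
lemma: reesko; SUR=du; VEL=so; KEL=vo


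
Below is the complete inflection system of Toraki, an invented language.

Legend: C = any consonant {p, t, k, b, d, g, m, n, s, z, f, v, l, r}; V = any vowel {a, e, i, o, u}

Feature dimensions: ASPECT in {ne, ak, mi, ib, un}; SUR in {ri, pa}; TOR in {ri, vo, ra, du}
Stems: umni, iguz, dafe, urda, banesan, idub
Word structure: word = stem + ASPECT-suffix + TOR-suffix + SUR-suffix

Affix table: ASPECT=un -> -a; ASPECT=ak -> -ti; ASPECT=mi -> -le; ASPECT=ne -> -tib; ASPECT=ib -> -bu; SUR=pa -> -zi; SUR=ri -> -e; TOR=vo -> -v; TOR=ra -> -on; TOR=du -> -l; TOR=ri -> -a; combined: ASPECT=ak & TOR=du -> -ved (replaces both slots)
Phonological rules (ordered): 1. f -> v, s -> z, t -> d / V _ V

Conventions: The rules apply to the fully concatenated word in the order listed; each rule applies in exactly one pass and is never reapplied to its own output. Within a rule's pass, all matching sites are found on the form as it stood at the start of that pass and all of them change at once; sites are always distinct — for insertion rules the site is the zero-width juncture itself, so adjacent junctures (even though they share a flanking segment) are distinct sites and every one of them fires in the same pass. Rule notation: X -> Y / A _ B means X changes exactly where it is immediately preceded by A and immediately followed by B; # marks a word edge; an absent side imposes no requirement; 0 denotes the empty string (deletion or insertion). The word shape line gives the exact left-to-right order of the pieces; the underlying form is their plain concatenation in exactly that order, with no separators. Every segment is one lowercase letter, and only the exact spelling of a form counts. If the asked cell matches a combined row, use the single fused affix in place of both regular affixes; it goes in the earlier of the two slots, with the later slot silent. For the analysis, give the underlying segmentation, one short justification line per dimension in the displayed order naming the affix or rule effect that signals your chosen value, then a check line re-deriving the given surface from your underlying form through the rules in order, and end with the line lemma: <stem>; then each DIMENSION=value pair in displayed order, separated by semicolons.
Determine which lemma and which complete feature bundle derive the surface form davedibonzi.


underlying: dafe-tib-on-zi
ASPECT=ne - signalled by the affix -tib
SUR=pa - signalled by the affix -zi
TOR=ra - signalled by the affix -on
check: dafetibonzi -> davedibonzi
lemma: dafe; ASPECT=ne; SUR=pa; TOR=ra


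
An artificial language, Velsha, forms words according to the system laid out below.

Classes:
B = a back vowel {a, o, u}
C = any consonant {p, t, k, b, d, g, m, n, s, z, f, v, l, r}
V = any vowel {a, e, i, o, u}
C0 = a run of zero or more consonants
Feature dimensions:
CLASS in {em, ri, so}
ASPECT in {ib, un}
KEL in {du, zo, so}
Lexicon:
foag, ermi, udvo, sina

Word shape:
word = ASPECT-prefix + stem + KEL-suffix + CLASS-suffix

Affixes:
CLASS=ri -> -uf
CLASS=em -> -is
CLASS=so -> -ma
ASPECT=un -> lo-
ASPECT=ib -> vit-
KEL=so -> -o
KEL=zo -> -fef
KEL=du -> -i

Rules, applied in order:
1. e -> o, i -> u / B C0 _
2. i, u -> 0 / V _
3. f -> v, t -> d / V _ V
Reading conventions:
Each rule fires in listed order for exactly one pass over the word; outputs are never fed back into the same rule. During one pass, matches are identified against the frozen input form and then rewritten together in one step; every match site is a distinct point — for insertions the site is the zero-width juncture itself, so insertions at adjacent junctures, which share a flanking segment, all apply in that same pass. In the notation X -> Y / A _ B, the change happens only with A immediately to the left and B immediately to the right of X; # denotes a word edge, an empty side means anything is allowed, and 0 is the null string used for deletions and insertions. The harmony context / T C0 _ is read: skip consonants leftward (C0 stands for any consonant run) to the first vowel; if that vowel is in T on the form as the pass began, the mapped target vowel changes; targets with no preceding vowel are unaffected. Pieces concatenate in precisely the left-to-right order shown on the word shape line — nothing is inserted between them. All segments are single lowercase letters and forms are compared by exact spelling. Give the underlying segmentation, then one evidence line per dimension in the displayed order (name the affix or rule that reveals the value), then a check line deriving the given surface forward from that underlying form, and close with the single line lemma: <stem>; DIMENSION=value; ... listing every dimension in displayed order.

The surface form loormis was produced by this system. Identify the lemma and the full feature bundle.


underlying: lo-ermi-i-is
CLASS=em - signalled by the affix -is
ASPECT=un - signalled by the affix lo-
KEL=du - signalled by the affix -i
check: loermiiis -> loormiiis -> loormis -> loormis
lemma: ermi; CLASS=em; ASPECT=un; KEL=du


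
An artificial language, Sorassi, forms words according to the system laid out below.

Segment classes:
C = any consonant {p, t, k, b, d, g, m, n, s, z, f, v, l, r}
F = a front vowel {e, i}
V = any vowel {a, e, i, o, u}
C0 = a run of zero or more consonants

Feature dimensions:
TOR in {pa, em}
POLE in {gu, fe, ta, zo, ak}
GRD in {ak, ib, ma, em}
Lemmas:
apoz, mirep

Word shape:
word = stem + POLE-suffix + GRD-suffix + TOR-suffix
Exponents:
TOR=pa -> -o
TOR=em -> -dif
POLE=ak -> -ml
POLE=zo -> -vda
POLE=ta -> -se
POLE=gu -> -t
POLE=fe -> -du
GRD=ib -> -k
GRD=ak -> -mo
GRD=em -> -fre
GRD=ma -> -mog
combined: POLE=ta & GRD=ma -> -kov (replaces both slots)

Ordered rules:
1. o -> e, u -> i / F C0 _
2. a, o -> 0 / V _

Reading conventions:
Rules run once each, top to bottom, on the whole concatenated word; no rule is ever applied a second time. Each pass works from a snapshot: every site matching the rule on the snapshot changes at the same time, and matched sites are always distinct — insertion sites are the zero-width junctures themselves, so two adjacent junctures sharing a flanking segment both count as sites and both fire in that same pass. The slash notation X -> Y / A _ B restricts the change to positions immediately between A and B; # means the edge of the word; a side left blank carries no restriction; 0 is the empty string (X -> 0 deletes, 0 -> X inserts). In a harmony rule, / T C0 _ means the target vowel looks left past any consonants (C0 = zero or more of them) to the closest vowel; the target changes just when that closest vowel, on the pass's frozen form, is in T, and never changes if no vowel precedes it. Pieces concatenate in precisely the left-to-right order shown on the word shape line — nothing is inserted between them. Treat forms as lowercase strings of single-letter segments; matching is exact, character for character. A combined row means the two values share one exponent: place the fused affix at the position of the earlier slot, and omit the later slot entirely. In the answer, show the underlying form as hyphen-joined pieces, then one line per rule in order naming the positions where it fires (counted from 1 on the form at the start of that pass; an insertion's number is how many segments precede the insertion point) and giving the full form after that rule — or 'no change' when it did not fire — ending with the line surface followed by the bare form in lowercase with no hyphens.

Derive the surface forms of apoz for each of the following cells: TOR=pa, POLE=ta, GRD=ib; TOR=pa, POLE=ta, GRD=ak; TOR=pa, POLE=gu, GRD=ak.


cell TOR=pa, POLE=ta, GRD=ib:
underlying: apoz-se-k-o
1. o -> e, u -> i / F C0 _: fires at position(s) 8: apozseke
2. a, o -> 0 / V _: no change
surface: apozseke

cell TOR=pa, POLE=ta, GRD=ak:
underlying: apoz-se-mo-o
1. o -> e, u -> i / F C0 _: fires at position(s) 8: apozsemeo
2. a, o -> 0 / V _: fires at position(s) 9: apozseme
surface: apozseme

cell TOR=pa, POLE=gu, GRD=ak:
underlying: apoz-t-mo-o
1. o -> e, u -> i / F C0 _: no change
2. a, o -> 0 / V _: fires at position(s) 8: apoztmo
surface: apoztmo


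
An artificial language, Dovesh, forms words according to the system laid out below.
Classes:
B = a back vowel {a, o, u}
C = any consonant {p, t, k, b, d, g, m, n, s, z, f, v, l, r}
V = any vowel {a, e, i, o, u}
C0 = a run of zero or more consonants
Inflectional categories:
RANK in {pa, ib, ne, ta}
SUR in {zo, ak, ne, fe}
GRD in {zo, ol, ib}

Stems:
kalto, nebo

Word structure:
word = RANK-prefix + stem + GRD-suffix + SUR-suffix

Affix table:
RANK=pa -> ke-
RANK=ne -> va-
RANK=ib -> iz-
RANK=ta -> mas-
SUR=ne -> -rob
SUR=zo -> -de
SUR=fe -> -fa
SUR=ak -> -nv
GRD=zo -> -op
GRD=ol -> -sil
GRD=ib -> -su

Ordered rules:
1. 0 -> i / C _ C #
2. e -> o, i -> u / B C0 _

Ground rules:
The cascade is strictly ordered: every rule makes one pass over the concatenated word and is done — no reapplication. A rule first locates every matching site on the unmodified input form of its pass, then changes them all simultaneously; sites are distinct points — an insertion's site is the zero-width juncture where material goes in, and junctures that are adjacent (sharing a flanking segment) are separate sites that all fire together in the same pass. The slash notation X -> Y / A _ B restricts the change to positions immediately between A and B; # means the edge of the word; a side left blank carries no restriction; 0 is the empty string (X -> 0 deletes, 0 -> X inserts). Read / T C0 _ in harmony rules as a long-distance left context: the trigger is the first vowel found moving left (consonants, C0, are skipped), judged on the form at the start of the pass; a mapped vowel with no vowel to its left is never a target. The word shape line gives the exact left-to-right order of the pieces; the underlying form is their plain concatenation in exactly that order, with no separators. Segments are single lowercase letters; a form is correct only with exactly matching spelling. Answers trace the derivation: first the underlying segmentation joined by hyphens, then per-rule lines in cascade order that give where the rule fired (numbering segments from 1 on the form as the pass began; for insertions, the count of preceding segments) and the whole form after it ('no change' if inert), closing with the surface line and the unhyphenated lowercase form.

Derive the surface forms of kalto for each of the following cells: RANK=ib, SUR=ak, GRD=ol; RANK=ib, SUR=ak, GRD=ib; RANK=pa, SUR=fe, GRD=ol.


cell RANK=ib, SUR=ak, GRD=ol:
underlying: iz-kalto-sil-nv
1. 0 -> i / C _ C #: inserts after position(s) 11: izkaltosilniv
2. e -> o, i -> u / B C0 _: fires at position(s) 9: izkaltosulniv
surface: izkaltosulniv

cell RANK=ib, SUR=ak, GRD=ib:
underlying: iz-kalto-su-nv
1. 0 -> i / C _ C #: inserts after position(s) 10: izkaltosuniv
2. e -> o, i -> u / B C0 _: fires at position(s) 11: izkaltosunuv
surface: izkaltosunuv

cell RANK=pa, SUR=fe, GRD=ol:
underlying: ke-kalto-sil-fa
1. 0 -> i / C _ C #: no change
2. e -> o, i -> u / B C0 _: fires at position(s) 9: kekaltosulfa
surface: kekaltosulfa


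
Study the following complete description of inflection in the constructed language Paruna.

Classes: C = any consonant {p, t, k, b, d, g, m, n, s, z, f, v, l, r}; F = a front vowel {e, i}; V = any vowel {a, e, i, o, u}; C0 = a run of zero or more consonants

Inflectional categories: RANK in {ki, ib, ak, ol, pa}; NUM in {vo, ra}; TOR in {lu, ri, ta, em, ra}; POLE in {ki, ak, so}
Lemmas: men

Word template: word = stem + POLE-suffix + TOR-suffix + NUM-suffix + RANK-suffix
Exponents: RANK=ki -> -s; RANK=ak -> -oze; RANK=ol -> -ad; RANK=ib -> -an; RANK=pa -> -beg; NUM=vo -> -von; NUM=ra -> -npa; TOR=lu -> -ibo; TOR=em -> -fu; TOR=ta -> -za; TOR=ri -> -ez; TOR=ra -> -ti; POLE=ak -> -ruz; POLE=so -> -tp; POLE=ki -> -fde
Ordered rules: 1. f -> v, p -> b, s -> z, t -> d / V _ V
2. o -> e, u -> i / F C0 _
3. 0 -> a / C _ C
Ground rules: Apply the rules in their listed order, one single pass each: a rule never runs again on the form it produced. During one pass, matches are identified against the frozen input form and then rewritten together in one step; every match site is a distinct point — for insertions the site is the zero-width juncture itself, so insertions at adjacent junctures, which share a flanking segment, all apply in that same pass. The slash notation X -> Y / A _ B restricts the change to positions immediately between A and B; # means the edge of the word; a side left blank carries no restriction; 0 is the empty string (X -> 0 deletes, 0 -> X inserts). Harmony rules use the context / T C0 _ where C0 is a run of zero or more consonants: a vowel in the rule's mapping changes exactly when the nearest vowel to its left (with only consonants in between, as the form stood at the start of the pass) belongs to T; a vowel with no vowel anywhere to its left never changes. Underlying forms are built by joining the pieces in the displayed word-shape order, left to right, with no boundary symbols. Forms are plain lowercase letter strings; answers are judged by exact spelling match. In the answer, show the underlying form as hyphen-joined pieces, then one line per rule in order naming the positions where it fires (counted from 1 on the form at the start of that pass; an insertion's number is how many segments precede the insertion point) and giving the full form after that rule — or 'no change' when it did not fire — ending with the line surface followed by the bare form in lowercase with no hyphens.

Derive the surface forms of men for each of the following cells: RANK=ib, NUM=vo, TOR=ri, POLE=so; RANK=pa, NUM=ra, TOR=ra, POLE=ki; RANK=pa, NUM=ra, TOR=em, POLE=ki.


cell RANK=ib, NUM=vo, TOR=ri, POLE=so:
underlying: men-tp-ez-von-an
1. f -> v, p -> b, s -> z, t -> d / V _ V: no change
2. o -> e, u -> i / F C0 _: fires at position(s) 9: mentpezvenan
3. 0 -> a / C _ C: inserts after position(s) 3, 4, 7: menatapezavenan
surface: menatapezavenan

cell RANK=pa, NUM=ra, TOR=ra, POLE=ki:
underlying: men-fde-ti-npa-beg
1. f -> v, p -> b, s -> z, t -> d / V _ V: fires at position(s) 7: menfdedinpabeg
2. o -> e, u -> i / F C0 _: no change
3. 0 -> a / C _ C: inserts after position(s) 3, 4, 9: menafadedinapabeg
surface: menafadedinapabeg

cell RANK=pa, NUM=ra, TOR=em, POLE=ki:
underlying: men-fde-fu-npa-beg
1. f -> v, p -> b, s -> z, t -> d / V _ V: fires at position(s) 7: menfdevunpabeg
2. o -> e, u -> i / F C0 _: fires at position(s) 8: menfdevinpabeg
3. 0 -> a / C _ C: inserts after position(s) 3, 4, 9: menafadevinapabeg
surface: menafadevinapabeg


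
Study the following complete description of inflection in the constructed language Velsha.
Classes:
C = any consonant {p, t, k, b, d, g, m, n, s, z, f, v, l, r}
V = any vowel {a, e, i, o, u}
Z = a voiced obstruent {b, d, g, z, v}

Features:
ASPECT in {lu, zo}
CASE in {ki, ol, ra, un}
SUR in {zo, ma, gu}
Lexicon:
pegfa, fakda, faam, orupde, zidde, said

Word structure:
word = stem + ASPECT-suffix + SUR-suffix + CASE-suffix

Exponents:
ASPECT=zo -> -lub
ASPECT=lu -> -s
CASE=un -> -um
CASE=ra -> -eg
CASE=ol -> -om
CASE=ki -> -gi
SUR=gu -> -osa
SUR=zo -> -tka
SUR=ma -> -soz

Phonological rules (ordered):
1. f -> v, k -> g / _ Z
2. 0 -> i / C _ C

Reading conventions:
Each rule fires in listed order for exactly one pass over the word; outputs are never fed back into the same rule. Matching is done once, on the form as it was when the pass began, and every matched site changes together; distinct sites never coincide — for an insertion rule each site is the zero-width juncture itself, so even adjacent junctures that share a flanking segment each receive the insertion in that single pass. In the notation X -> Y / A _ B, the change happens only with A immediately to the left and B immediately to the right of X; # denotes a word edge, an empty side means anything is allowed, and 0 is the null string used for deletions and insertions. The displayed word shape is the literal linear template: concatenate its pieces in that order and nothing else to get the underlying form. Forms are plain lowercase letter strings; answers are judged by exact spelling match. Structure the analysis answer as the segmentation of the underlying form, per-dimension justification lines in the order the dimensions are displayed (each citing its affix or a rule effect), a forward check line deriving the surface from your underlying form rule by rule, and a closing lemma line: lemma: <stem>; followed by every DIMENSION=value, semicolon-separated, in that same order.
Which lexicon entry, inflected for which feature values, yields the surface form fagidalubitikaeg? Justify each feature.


underlying: fakda-lub-tka-eg
ASPECT=zo - signalled by the affix -lub
CASE=ra - signalled by the affix -eg
SUR=zo - signalled by the affix -tka
check: fakdalubtkaeg -> fagdalubtkaeg -> fagidalubitikaeg
lemma: fakda; ASPECT=zo; CASE=ra; SUR=zo
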